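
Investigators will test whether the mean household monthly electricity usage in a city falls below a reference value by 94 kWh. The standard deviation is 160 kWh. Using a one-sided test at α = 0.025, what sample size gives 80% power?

For a one-sample z-test, n = ((z_α + z_β)·σ/δ)².
z_α = 1.960 (one-sided α = 0.025); z_β = 0.842 (power 80% → β = 0.2).
n = (2.802 × 160 / 94)² = 22.75
Round up: n = 23.

23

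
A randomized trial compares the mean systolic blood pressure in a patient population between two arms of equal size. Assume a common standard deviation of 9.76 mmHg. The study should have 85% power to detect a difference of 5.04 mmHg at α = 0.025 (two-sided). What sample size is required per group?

For two equal groups, n per group = 2·((z_{α/2} + z_β)·σ/δ)².
z_{α/2} = 2.241; z_β = 1.036 (power 85%).
n = 2 × (3.277 × 9.76 / 5.04)² = 2 × 40.27 = 80.54
Round up: n = 81 per group.

81 per group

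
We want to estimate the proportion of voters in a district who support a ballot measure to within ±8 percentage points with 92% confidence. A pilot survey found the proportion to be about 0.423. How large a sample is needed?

For a proportion with margin E = 0.08 at 92% confidence, z = 1.751.
n = p̂(1−p̂)(z/E)² = 0.423 × 0.577 × (1.751/0.08)² = 116.93
Round up: n = 117.

n = 117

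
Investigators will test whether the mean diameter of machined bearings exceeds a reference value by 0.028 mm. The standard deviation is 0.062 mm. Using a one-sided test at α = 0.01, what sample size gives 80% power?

For a one-sample z-test, n = ((z_α + z_β)·σ/δ)².
z_α = 2.326 (one-sided α = 0.01); z_β = 0.842 (power 80% → β = 0.2).
n = (3.168 × 0.062 / 0.028)² = 49.21
Round up: n = 50.

50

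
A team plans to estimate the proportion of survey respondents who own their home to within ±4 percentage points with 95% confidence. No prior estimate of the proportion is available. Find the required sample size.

For a proportion with margin E = 0.04 at 95% confidence, z = 1.960.
With no prior estimate, use p = 0.5, which maximizes p(1−p) at 0.25.
n = 0.25 × (z/E)² = 0.25 × (1.960/0.04)² = 600.25
Round up: n = 601.

601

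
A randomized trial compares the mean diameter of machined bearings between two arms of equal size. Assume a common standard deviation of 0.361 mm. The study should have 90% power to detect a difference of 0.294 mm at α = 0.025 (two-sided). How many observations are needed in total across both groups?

For two equal groups, n per group = 2·((z_{α/2} + z_β)·σ/δ)².
z_{α/2} = 2.241; z_β = 1.282 (power 90%).
n = 2 × (3.523 × 0.361 / 0.294)² = 2 × 18.71 = 37.42
Round up: n = 38 per group.
Total across both groups: 2 × 38 = 76.

76 total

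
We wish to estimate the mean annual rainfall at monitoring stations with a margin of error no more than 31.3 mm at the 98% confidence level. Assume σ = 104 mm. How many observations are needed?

For a mean, the margin of error is E = z·σ/√n, so n = (zσ/E)².
At 98% confidence, z = 2.326.
n = (2.326 × 104 / 31.3)² = 59.73
Round up: n = 60.

n = 60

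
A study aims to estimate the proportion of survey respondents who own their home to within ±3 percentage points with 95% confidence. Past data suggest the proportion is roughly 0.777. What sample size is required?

n = 740

For a proportion with margin E = 0.03 at 95% confidence, z = 1.960.
n = p̂(1−p̂)(z/E)² = 0.777 × 0.223 × (1.960/0.03)² = 739.60
Round up: n = 740.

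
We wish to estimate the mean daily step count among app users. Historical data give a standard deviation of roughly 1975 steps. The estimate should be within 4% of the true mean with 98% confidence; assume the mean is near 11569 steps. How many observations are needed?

For a mean, the margin of error is E = z·σ/√n, so n = (zσ/E)².
At 98% confidence, z = 2.326.
E = 4% of 11569 = 462.8 steps.
n = (2.326 × 1975 / 462.8)² = 98.55
Round up: n = 99.

n = 99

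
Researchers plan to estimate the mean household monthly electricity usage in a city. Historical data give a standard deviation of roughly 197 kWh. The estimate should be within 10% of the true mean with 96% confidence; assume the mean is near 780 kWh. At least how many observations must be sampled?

27

For a mean, the margin of error is E = z·σ/√n, so n = (zσ/E)².
At 96% confidence, z = 2.054.
E = 10% of 780 = 78 kWh.
n = (2.054 × 197 / 78)² = 26.91
Round up: n = 27.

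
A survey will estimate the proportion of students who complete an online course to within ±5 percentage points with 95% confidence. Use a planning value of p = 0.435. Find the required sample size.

378

For a proportion with margin E = 0.05 at 95% confidence, z = 1.960.
n = p̂(1−p̂)(z/E)² = 0.435 × 0.565 × (1.960/0.05)² = 377.67
Round up: n = 378.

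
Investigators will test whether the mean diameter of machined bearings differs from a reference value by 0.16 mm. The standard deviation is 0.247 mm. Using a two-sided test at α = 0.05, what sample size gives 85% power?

For a one-sample z-test, n = ((z_{α/2} + z_β)·σ/δ)².
z_{α/2} = 1.960 (two-sided α = 0.05); z_β = 1.036 (power 85% → β = 0.15).
n = (2.996 × 0.247 / 0.16)² = 21.39
Round up: n = 22.

22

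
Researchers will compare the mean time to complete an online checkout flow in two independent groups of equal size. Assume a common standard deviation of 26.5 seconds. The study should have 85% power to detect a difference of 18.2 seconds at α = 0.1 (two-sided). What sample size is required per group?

31 per group

For two equal groups, n per group = 2·((z_{α/2} + z_β)·σ/δ)².
z_{α/2} = 1.645; z_β = 1.036 (power 85%).
n = 2 × (2.681 × 26.5 / 18.2)² = 2 × 15.24 = 30.48
Round up: n = 31 per group.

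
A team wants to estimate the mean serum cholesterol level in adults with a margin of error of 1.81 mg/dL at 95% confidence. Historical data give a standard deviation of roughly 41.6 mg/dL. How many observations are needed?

For a mean, the margin of error is E = z·σ/√n, so n = (zσ/E)².
At 95% confidence, z = 1.960.
n = (1.960 × 41.6 / 1.81)² = 2029.28
Round up: n = 2030.

2030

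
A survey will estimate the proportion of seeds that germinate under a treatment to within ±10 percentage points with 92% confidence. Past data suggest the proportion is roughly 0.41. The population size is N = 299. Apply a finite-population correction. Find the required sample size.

For a proportion with margin E = 0.1 at 92% confidence, z = 1.751.
n = p̂(1−p̂)(z/E)² = 0.41 × 0.59 × (1.751/0.1)² = 74.17 — call this n₀.
Finite-population correction with N = 299: n = n₀ / (1 + (n₀−1)/N) = 74.17 / 1.245 = 59.57
Round up: n = 60.

60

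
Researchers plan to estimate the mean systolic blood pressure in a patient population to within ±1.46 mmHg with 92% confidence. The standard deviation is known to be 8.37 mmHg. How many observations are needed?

101

For a mean, the margin of error is E = z·σ/√n, so n = (zσ/E)².
At 92% confidence, z = 1.751.
n = (1.751 × 8.37 / 1.46)² = 100.77
Round up: n = 101.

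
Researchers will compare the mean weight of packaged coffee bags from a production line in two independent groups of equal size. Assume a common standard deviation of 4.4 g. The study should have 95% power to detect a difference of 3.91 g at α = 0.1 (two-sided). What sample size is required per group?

For two equal groups, n per group = 2·((z_{α/2} + z_β)·σ/δ)².
z_{α/2} = 1.645; z_β = 1.645 (power 95%).
n = 2 × (3.290 × 4.4 / 3.91)² = 2 × 13.71 = 27.42
Round up: n = 28 per group.

28 per group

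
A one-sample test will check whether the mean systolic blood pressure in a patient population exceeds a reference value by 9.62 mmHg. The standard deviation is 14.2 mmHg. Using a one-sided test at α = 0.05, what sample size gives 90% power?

19

For a one-sample z-test, n = ((z_α + z_β)·σ/δ)².
z_α = 1.645 (one-sided α = 0.05); z_β = 1.282 (power 90% → β = 0.1).
n = (2.927 × 14.2 / 9.62)² = 18.67
Round up: n = 19.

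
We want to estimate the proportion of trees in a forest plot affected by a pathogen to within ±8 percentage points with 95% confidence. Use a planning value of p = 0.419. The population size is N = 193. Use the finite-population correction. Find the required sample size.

For a proportion with margin E = 0.08 at 95% confidence, z = 1.960.
n = p̂(1−p̂)(z/E)² = 0.419 × 0.581 × (1.960/0.08)² = 146.12 — call this n₀.
Finite-population correction with N = 193: n = n₀ / (1 + (n₀−1)/N) = 146.12 / 1.752 = 83.40
Round up: n = 84.

84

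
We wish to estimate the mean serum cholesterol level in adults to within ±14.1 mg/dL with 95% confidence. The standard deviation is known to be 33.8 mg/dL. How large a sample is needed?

23

For a mean, the margin of error is E = z·σ/√n, so n = (zσ/E)².
At 95% confidence, z = 1.960.
n = (1.960 × 33.8 / 14.1)² = 22.08
Round up: n = 23.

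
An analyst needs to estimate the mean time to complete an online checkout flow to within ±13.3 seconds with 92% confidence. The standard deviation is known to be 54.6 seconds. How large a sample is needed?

For a mean, the margin of error is E = z·σ/√n, so n = (zσ/E)².
At 92% confidence, z = 1.751.
n = (1.751 × 54.6 / 13.3)² = 51.67
Round up: n = 52.

n = 52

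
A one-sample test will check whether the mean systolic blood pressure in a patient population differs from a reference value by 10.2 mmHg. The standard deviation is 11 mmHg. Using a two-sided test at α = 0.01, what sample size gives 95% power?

For a one-sample z-test, n = ((z_{α/2} + z_β)·σ/δ)².
z_{α/2} = 2.576 (two-sided α = 0.01); z_β = 1.645 (power 95% → β = 0.05).
n = (4.221 × 11 / 10.2)² = 20.72
Round up: n = 21.

n = 21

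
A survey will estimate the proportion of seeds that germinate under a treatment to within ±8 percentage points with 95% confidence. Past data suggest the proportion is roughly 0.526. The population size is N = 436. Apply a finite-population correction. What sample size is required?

112

For a proportion with margin E = 0.08 at 95% confidence, z = 1.960.
n = p̂(1−p̂)(z/E)² = 0.526 × 0.474 × (1.960/0.08)² = 149.66 — call this n₀.
Finite-population correction with N = 436: n = n₀ / (1 + (n₀−1)/N) = 149.66 / 1.341 = 111.60
Round up: n = 112.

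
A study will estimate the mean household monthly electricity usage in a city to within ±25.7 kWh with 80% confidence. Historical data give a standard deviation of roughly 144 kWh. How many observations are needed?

For a mean, the margin of error is E = z·σ/√n, so n = (zσ/E)².
At 80% confidence, z = 1.282.
n = (1.282 × 144 / 25.7)² = 51.60
Round up: n = 52.

n = 52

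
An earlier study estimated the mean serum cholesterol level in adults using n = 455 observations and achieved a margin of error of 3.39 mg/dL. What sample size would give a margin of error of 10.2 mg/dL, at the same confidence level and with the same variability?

Margin of error scales as 1/√n, so n₂ = n₁·(E₁/E₂)².
n₂ = 455 × (3.39/10.2)² = 455 × 0.1105 = 50.28
Round up: n₂ = 51.

n = 51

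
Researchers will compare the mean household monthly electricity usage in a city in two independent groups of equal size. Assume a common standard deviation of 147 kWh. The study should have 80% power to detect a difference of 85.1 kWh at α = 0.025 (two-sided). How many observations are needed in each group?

57 per group

For two equal groups, n per group = 2·((z_{α/2} + z_β)·σ/δ)².
z_{α/2} = 2.241; z_β = 0.842 (power 80%).
n = 2 × (3.083 × 147 / 85.1)² = 2 × 28.36 = 56.72
Round up: n = 57 per group.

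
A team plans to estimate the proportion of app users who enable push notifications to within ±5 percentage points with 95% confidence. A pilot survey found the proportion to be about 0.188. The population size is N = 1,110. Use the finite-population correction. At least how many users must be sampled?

For a proportion with margin E = 0.05 at 95% confidence, z = 1.960.
n = p̂(1−p̂)(z/E)² = 0.188 × 0.812 × (1.960/0.05)² = 234.58 — call this n₀.
Finite-population correction with N = 1,110: n = n₀ / (1 + (n₀−1)/N) = 234.58 / 1.21 = 193.87
Round up: n = 194.

194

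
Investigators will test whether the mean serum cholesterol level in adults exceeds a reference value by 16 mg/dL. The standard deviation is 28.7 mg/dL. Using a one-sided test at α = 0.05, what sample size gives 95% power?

35

For a one-sample z-test, n = ((z_α + z_β)·σ/δ)².
z_α = 1.645 (one-sided α = 0.05); z_β = 1.645 (power 95% → β = 0.05).
n = (3.290 × 28.7 / 16)² = 34.83
Round up: n = 35.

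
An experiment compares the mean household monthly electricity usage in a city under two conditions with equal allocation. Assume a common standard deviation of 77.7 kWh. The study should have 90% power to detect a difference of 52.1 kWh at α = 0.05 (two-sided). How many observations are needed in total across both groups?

For two equal groups, n per group = 2·((z_{α/2} + z_β)·σ/δ)².
z_{α/2} = 1.960; z_β = 1.282 (power 90%).
n = 2 × (3.242 × 77.7 / 52.1)² = 2 × 23.38 = 46.76
Round up: n = 47 per group.
Total across both groups: 2 × 47 = 94.

94 total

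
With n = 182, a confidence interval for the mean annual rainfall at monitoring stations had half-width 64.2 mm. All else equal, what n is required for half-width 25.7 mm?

n = 1136

Margin of error scales as 1/√n, so n₂ = n₁·(E₁/E₂)².
n₂ = 182 × (64.2/25.7)² = 182 × 6.24 = 1135.68
Round up: n₂ = 1136.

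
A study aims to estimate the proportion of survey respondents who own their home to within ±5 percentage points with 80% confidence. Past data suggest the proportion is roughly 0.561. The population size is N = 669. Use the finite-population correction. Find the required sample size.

For a proportion with margin E = 0.05 at 80% confidence, z = 1.282.
n = p̂(1−p̂)(z/E)² = 0.561 × 0.439 × (1.282/0.05)² = 161.91 — call this n₀.
Finite-population correction with N = 669: n = n₀ / (1 + (n₀−1)/N) = 161.91 / 1.241 = 130.47
Round up: n = 131.

131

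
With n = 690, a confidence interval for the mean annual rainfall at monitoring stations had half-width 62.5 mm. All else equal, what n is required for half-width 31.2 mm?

Margin of error scales as 1/√n, so n₂ = n₁·(E₁/E₂)².
n₂ = 690 × (62.5/31.2)² = 690 × 4.013 = 2768.97
Round up: n₂ = 2769.

2769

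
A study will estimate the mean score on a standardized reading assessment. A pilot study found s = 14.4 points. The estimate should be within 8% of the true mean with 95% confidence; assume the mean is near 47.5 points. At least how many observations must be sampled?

56

For a mean, the margin of error is E = z·σ/√n, so n = (zσ/E)².
At 95% confidence, z = 1.960.
E = 8% of 47.5 = 3.8 points.
n = (1.960 × 14.4 / 3.8)² = 55.17
Round up: n = 56.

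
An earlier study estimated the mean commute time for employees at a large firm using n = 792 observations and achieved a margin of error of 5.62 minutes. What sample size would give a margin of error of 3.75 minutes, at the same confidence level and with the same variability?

Margin of error scales as 1/√n, so n₂ = n₁·(E₁/E₂)².
n₂ = 792 × (5.62/3.75)² = 792 × 2.246 = 1778.83
Round up: n₂ = 1779.

1779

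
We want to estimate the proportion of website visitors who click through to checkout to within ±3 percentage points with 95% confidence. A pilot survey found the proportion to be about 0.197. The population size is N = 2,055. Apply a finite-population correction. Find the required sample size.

For a proportion with margin E = 0.03 at 95% confidence, z = 1.960.
n = p̂(1−p̂)(z/E)² = 0.197 × 0.803 × (1.960/0.03)² = 675.23 — call this n₀.
Finite-population correction with N = 2,055: n = n₀ / (1 + (n₀−1)/N) = 675.23 / 1.328 = 508.46
Round up: n = 509.

509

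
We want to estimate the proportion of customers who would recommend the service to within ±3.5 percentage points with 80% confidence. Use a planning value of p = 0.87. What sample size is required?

152

For a proportion with margin E = 0.035 at 80% confidence, z = 1.282.
n = p̂(1−p̂)(z/E)² = 0.87 × 0.13 × (1.282/0.035)² = 151.74
Round up: n = 152.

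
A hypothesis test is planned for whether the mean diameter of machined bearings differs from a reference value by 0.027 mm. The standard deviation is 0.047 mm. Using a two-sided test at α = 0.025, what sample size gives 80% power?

For a one-sample z-test, n = ((z_{α/2} + z_β)·σ/δ)².
z_{α/2} = 2.241 (two-sided α = 0.025); z_β = 0.842 (power 80% → β = 0.2).
n = (3.083 × 0.047 / 0.027)² = 28.80
Round up: n = 29.

n = 29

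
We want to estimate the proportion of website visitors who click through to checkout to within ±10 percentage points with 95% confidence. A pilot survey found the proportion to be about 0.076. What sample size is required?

27

For a proportion with margin E = 0.1 at 95% confidence, z = 1.960.
n = p̂(1−p̂)(z/E)² = 0.076 × 0.924 × (1.960/0.1)² = 26.98
Round up: n = 27.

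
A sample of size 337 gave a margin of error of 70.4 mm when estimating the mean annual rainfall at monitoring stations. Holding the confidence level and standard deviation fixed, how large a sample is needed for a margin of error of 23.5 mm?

Margin of error scales as 1/√n, so n₂ = n₁·(E₁/E₂)².
n₂ = 337 × (70.4/23.5)² = 337 × 8.974 = 3024.24
Round up: n₂ = 3025.

3025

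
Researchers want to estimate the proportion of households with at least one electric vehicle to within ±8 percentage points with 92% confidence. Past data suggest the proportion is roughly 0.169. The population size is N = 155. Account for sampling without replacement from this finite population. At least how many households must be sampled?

n = 48

For a proportion with margin E = 0.08 at 92% confidence, z = 1.751.
n = p̂(1−p̂)(z/E)² = 0.169 × 0.831 × (1.751/0.08)² = 67.28 — call this n₀.
Finite-population correction with N = 155: n = n₀ / (1 + (n₀−1)/N) = 67.28 / 1.428 = 47.11
Round up: n = 48.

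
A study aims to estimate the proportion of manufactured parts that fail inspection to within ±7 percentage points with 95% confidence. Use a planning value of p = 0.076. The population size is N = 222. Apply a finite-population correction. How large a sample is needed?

n = 45

For a proportion with margin E = 0.07 at 95% confidence, z = 1.960.
n = p̂(1−p̂)(z/E)² = 0.076 × 0.924 × (1.960/0.07)² = 55.06 — call this n₀.
Finite-population correction with N = 222: n = n₀ / (1 + (n₀−1)/N) = 55.06 / 1.244 = 44.26
Round up: n = 45.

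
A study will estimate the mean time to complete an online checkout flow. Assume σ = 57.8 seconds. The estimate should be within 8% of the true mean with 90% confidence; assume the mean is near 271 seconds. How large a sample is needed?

For a mean, the margin of error is E = z·σ/√n, so n = (zσ/E)².
At 90% confidence, z = 1.645.
E = 8% of 271 = 21.68 seconds.
n = (1.645 × 57.8 / 21.68)² = 19.23
Round up: n = 20.

n = 20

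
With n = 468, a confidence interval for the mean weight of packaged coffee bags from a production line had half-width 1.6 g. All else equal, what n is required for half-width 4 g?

Margin of error scales as 1/√n, so n₂ = n₁·(E₁/E₂)².
n₂ = 468 × (1.6/4)² = 468 × 0.16 = 74.88
Round up: n₂ = 75.

75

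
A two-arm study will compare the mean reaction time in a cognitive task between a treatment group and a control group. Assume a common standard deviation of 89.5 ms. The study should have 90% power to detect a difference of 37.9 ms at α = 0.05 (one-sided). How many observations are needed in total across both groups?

For two equal groups, n per group = 2·((z_α + z_β)·σ/δ)².
z_α = 1.645; z_β = 1.282 (power 90%).
n = 2 × (2.927 × 89.5 / 37.9)² = 2 × 47.78 = 95.56
Round up: n = 96 per group.
Total across both groups: 2 × 96 = 192.

192 total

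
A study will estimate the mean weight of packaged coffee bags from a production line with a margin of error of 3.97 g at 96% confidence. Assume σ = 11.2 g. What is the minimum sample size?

For a mean, the margin of error is E = z·σ/√n, so n = (zσ/E)².
At 96% confidence, z = 2.054.
n = (2.054 × 11.2 / 3.97)² = 33.58
Round up: n = 34.

34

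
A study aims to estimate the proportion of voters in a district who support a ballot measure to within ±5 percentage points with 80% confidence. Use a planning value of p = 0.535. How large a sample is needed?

164

For a proportion with margin E = 0.05 at 80% confidence, z = 1.282.
n = p̂(1−p̂)(z/E)² = 0.535 × 0.465 × (1.282/0.05)² = 163.55
Round up: n = 164.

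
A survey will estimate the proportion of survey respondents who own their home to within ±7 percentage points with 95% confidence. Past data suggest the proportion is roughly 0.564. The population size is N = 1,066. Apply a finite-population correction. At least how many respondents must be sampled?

For a proportion with margin E = 0.07 at 95% confidence, z = 1.960.
n = p̂(1−p̂)(z/E)² = 0.564 × 0.436 × (1.960/0.07)² = 192.79 — call this n₀.
Finite-population correction with N = 1,066: n = n₀ / (1 + (n₀−1)/N) = 192.79 / 1.18 = 163.38
Round up: n = 164.

164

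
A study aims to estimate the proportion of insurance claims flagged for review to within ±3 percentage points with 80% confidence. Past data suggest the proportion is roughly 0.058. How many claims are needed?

100

For a proportion with margin E = 0.03 at 80% confidence, z = 1.282.
n = p̂(1−p̂)(z/E)² = 0.058 × 0.942 × (1.282/0.03)² = 99.77
Round up: n = 100.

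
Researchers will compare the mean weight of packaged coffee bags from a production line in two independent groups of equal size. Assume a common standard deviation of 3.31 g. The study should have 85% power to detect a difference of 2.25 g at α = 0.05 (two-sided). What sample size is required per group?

39 per group

For two equal groups, n per group = 2·((z_{α/2} + z_β)·σ/δ)².
z_{α/2} = 1.960; z_β = 1.036 (power 85%).
n = 2 × (2.996 × 3.31 / 2.25)² = 2 × 19.43 = 38.86
Round up: n = 39 per group.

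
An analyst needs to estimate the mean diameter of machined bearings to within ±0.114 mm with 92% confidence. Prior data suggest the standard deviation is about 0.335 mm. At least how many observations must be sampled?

For a mean, the margin of error is E = z·σ/√n, so n = (zσ/E)².
At 92% confidence, z = 1.751.
n = (1.751 × 0.335 / 0.114)² = 26.48
Round up: n = 27.

27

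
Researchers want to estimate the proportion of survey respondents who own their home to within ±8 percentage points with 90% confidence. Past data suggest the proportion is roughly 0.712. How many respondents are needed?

For a proportion with margin E = 0.08 at 90% confidence, z = 1.645.
n = p̂(1−p̂)(z/E)² = 0.712 × 0.288 × (1.645/0.08)² = 86.70
Round up: n = 87.

n = 87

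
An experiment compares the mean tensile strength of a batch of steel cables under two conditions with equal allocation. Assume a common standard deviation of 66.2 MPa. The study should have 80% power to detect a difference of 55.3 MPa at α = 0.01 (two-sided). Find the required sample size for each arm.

34 per group

For two equal groups, n per group = 2·((z_{α/2} + z_β)·σ/δ)².
z_{α/2} = 2.576; z_β = 0.842 (power 80%).
n = 2 × (3.418 × 66.2 / 55.3)² = 2 × 16.74 = 33.48
Round up: n = 34 per group.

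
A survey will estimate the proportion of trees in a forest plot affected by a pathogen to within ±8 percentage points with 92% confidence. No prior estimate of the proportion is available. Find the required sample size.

For a proportion with margin E = 0.08 at 92% confidence, z = 1.751.
With no prior estimate, use p = 0.5, which maximizes p(1−p) at 0.25.
n = 0.25 × (z/E)² = 0.25 × (1.751/0.08)² = 119.77
Round up: n = 120.

120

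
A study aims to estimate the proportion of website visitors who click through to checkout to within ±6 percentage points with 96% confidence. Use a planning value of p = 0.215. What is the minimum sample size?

For a proportion with margin E = 0.06 at 96% confidence, z = 2.054.
n = p̂(1−p̂)(z/E)² = 0.215 × 0.785 × (2.054/0.06)² = 197.79
Round up: n = 198.

198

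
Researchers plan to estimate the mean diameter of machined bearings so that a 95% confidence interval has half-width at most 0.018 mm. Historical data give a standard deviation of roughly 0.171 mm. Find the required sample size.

For a mean, the margin of error is E = z·σ/√n, so n = (zσ/E)².
At 95% confidence, z = 1.960.
n = (1.960 × 0.171 / 0.018)² = 346.70
Round up: n = 347.

347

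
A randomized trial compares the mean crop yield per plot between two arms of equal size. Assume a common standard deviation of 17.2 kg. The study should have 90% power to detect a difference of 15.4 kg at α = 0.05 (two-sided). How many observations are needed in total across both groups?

For two equal groups, n per group = 2·((z_{α/2} + z_β)·σ/δ)².
z_{α/2} = 1.960; z_β = 1.282 (power 90%).
n = 2 × (3.242 × 17.2 / 15.4)² = 2 × 13.11 = 26.22
Round up: n = 27 per group.
Total across both groups: 2 × 27 = 54.

54 total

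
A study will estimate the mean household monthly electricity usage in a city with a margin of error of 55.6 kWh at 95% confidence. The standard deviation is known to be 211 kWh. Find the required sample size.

For a mean, the margin of error is E = z·σ/√n, so n = (zσ/E)².
At 95% confidence, z = 1.960.
n = (1.960 × 211 / 55.6)² = 55.33
Round up: n = 56.

n = 56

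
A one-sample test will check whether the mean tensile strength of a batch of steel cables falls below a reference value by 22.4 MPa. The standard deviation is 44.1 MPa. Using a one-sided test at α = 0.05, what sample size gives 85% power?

28

For a one-sample z-test, n = ((z_α + z_β)·σ/δ)².
z_α = 1.645 (one-sided α = 0.05); z_β = 1.036 (power 85% → β = 0.15).
n = (2.681 × 44.1 / 22.4)² = 27.86
Round up: n = 28.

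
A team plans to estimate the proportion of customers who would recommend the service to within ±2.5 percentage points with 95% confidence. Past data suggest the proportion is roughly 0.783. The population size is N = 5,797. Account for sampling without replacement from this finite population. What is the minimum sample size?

886

For a proportion with margin E = 0.025 at 95% confidence, z = 1.960.
n = p̂(1−p̂)(z/E)² = 0.783 × 0.217 × (1.960/0.025)² = 1044.37 — call this n₀.
Finite-population correction with N = 5,797: n = n₀ / (1 + (n₀−1)/N) = 1044.37 / 1.18 = 885.06
Round up: n = 886.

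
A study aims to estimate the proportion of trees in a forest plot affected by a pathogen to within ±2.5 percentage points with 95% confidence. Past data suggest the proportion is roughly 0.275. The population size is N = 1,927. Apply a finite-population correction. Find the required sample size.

For a proportion with margin E = 0.025 at 95% confidence, z = 1.960.
n = p̂(1−p̂)(z/E)² = 0.275 × 0.725 × (1.960/0.025)² = 1225.47 — call this n₀.
Finite-population correction with N = 1,927: n = n₀ / (1 + (n₀−1)/N) = 1225.47 / 1.635 = 749.52
Round up: n = 750.

750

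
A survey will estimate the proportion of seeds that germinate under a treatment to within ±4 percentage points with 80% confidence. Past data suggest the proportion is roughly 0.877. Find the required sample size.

111

For a proportion with margin E = 0.04 at 80% confidence, z = 1.282.
n = p̂(1−p̂)(z/E)² = 0.877 × 0.123 × (1.282/0.04)² = 110.81
Round up: n = 111.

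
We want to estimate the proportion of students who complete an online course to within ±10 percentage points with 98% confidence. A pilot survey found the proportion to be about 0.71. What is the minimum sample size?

n = 112

For a proportion with margin E = 0.1 at 98% confidence, z = 2.326.
n = p̂(1−p̂)(z/E)² = 0.71 × 0.29 × (2.326/0.1)² = 111.40
Round up: n = 112.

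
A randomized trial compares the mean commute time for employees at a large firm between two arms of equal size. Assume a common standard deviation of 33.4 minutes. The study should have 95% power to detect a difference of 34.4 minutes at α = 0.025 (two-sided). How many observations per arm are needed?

29 per group

For two equal groups, n per group = 2·((z_{α/2} + z_β)·σ/δ)².
z_{α/2} = 2.241; z_β = 1.645 (power 95%).
n = 2 × (3.886 × 33.4 / 34.4)² = 2 × 14.24 = 28.48
Round up: n = 29 per group.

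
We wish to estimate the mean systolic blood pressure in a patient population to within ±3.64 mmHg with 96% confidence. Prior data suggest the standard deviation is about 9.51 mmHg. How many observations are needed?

For a mean, the margin of error is E = z·σ/√n, so n = (zσ/E)².
At 96% confidence, z = 2.054.
n = (2.054 × 9.51 / 3.64)² = 28.80
Round up: n = 29.

29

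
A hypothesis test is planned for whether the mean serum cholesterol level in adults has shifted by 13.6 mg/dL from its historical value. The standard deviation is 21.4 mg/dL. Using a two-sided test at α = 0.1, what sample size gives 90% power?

22

For a one-sample z-test, n = ((z_{α/2} + z_β)·σ/δ)².
z_{α/2} = 1.645 (two-sided α = 0.1); z_β = 1.282 (power 90% → β = 0.1).
n = (2.927 × 21.4 / 13.6)² = 21.21
Round up: n = 22.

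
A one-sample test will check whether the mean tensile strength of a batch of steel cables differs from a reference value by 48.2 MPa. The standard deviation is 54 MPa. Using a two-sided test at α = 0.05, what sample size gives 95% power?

For a one-sample z-test, n = ((z_{α/2} + z_β)·σ/δ)².
z_{α/2} = 1.960 (two-sided α = 0.05); z_β = 1.645 (power 95% → β = 0.05).
n = (3.605 × 54 / 48.2)² = 16.31
Round up: n = 17.

17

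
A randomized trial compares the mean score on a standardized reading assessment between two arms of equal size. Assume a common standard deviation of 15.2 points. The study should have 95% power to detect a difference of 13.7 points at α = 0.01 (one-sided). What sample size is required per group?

For two equal groups, n per group = 2·((z_α + z_β)·σ/δ)².
z_α = 2.326; z_β = 1.645 (power 95%).
n = 2 × (3.971 × 15.2 / 13.7)² = 2 × 19.41 = 38.82
Round up: n = 39 per group.

39 per group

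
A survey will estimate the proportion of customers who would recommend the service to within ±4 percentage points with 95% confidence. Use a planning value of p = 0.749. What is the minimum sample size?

n = 452

For a proportion with margin E = 0.04 at 95% confidence, z = 1.960.
n = p̂(1−p̂)(z/E)² = 0.749 × 0.251 × (1.960/0.04)² = 451.39
Round up: n = 452.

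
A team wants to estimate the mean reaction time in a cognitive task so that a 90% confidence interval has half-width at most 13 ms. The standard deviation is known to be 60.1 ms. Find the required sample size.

58

For a mean, the margin of error is E = z·σ/√n, so n = (zσ/E)².
At 90% confidence, z = 1.645.
n = (1.645 × 60.1 / 13)² = 57.84
Round up: n = 58.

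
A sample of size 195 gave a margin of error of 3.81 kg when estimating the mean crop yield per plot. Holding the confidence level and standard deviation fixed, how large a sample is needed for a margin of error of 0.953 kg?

n = 3117

Margin of error scales as 1/√n, so n₂ = n₁·(E₁/E₂)².
n₂ = 195 × (3.81/0.953)² = 195 × 15.98 = 3116.10
Round up: n₂ = 3117.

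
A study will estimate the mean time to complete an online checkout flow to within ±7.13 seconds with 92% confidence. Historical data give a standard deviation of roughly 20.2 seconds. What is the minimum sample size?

For a mean, the margin of error is E = z·σ/√n, so n = (zσ/E)².
At 92% confidence, z = 1.751.
n = (1.751 × 20.2 / 7.13)² = 24.61
Round up: n = 25.

25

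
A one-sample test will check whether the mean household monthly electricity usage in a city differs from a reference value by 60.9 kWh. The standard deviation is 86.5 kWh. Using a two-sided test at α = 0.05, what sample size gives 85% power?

n = 19

For a one-sample z-test, n = ((z_{α/2} + z_β)·σ/δ)².
z_{α/2} = 1.960 (two-sided α = 0.05); z_β = 1.036 (power 85% → β = 0.15).
n = (2.996 × 86.5 / 60.9)² = 18.11
Round up: n = 19.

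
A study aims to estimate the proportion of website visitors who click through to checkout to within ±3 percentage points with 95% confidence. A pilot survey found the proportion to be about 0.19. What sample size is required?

For a proportion with margin E = 0.03 at 95% confidence, z = 1.960.
n = p̂(1−p̂)(z/E)² = 0.19 × 0.81 × (1.960/0.03)² = 656.91
Round up: n = 657.

657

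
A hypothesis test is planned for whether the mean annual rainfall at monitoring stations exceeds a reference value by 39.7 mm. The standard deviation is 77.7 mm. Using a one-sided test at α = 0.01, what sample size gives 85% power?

44

For a one-sample z-test, n = ((z_α + z_β)·σ/δ)².
z_α = 2.326 (one-sided α = 0.01); z_β = 1.036 (power 85% → β = 0.15).
n = (3.362 × 77.7 / 39.7)² = 43.30
Round up: n = 44.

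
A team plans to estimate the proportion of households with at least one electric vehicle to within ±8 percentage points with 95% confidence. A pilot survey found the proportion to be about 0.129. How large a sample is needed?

n = 68

For a proportion with margin E = 0.08 at 95% confidence, z = 1.960.
n = p̂(1−p̂)(z/E)² = 0.129 × 0.871 × (1.960/0.08)² = 67.44
Round up: n = 68.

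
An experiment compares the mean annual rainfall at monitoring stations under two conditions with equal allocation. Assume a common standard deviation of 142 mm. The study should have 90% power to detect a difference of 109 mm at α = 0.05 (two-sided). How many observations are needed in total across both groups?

72 total

For two equal groups, n per group = 2·((z_{α/2} + z_β)·σ/δ)².
z_{α/2} = 1.960; z_β = 1.282 (power 90%).
n = 2 × (3.242 × 142 / 109)² = 2 × 17.84 = 35.68
Round up: n = 36 per group.
Total across both groups: 2 × 36 = 72.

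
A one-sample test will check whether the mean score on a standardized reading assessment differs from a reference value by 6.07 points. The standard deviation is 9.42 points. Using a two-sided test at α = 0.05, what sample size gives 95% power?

For a one-sample z-test, n = ((z_{α/2} + z_β)·σ/δ)².
z_{α/2} = 1.960 (two-sided α = 0.05); z_β = 1.645 (power 95% → β = 0.05).
n = (3.605 × 9.42 / 6.07)² = 31.30
Round up: n = 32.

32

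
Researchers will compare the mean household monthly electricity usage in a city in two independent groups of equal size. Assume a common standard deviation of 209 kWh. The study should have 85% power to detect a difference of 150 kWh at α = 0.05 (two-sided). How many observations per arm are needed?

35 per group

For two equal groups, n per group = 2·((z_{α/2} + z_β)·σ/δ)².
z_{α/2} = 1.960; z_β = 1.036 (power 85%).
n = 2 × (2.996 × 209 / 150)² = 2 × 17.43 = 34.86
Round up: n = 35 per group.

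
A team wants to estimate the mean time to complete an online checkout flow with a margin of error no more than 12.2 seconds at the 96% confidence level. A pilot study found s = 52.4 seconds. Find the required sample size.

78

For a mean, the margin of error is E = z·σ/√n, so n = (zσ/E)².
At 96% confidence, z = 2.054.
n = (2.054 × 52.4 / 12.2)² = 77.83
Round up: n = 78.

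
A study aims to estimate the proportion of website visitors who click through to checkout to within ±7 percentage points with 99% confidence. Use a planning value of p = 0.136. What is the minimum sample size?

For a proportion with margin E = 0.07 at 99% confidence, z = 2.576.
n = p̂(1−p̂)(z/E)² = 0.136 × 0.864 × (2.576/0.07)² = 159.13
Round up: n = 160.

n = 160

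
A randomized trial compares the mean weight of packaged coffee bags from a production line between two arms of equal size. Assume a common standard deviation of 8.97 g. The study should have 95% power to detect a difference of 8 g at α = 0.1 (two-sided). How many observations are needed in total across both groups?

56 total

For two equal groups, n per group = 2·((z_{α/2} + z_β)·σ/δ)².
z_{α/2} = 1.645; z_β = 1.645 (power 95%).
n = 2 × (3.290 × 8.97 / 8)² = 2 × 13.61 = 27.22
Round up: n = 28 per group.
Total across both groups: 2 × 28 = 56.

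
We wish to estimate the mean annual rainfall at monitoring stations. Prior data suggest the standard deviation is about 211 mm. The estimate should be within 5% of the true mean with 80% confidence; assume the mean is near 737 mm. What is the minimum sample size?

For a mean, the margin of error is E = z·σ/√n, so n = (zσ/E)².
At 80% confidence, z = 1.282.
E = 5% of 737 = 36.85 mm.
n = (1.282 × 211 / 36.85)² = 53.88
Round up: n = 54.

54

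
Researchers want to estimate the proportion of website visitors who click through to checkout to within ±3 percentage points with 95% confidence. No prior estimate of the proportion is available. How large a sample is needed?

For a proportion with margin E = 0.03 at 95% confidence, z = 1.960.
With no prior estimate, use p = 0.5, which maximizes p(1−p) at 0.25.
n = 0.25 × (z/E)² = 0.25 × (1.960/0.03)² = 1067.11
Round up: n = 1068.

n = 1068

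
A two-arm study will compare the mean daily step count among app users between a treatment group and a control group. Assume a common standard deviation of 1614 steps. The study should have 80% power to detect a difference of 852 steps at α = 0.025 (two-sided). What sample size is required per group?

69 per group

For two equal groups, n per group = 2·((z_{α/2} + z_β)·σ/δ)².
z_{α/2} = 2.241; z_β = 0.842 (power 80%).
n = 2 × (3.083 × 1614 / 852)² = 2 × 34.11 = 68.22
Round up: n = 69 per group.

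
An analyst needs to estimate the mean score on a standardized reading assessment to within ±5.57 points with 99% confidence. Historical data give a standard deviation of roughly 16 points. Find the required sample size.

55

For a mean, the margin of error is E = z·σ/√n, so n = (zσ/E)².
At 99% confidence, z = 2.576.
n = (2.576 × 16 / 5.57)² = 54.75
Round up: n = 55.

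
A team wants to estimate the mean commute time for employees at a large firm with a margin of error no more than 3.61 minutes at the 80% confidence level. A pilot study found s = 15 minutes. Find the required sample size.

For a mean, the margin of error is E = z·σ/√n, so n = (zσ/E)².
At 80% confidence, z = 1.282.
n = (1.282 × 15 / 3.61)² = 28.38
Round up: n = 29.

n = 29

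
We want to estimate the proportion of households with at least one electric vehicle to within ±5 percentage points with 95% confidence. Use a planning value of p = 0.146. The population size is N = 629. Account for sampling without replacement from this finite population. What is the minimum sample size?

148

For a proportion with margin E = 0.05 at 95% confidence, z = 1.960.
n = p̂(1−p̂)(z/E)² = 0.146 × 0.854 × (1.960/0.05)² = 191.59 — call this n₀.
Finite-population correction with N = 629: n = n₀ / (1 + (n₀−1)/N) = 191.59 / 1.303 = 147.04
Round up: n = 148.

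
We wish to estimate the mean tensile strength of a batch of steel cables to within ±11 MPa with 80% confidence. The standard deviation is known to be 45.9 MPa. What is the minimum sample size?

n = 29

For a mean, the margin of error is E = z·σ/√n, so n = (zσ/E)².
At 80% confidence, z = 1.282.
n = (1.282 × 45.9 / 11)² = 28.62
Round up: n = 29.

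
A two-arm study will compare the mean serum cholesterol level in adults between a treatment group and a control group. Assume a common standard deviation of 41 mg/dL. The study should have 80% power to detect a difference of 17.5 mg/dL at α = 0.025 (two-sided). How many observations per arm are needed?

105 per group

For two equal groups, n per group = 2·((z_{α/2} + z_β)·σ/δ)².
z_{α/2} = 2.241; z_β = 0.842 (power 80%).
n = 2 × (3.083 × 41 / 17.5)² = 2 × 52.17 = 104.34
Round up: n = 105 per group.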